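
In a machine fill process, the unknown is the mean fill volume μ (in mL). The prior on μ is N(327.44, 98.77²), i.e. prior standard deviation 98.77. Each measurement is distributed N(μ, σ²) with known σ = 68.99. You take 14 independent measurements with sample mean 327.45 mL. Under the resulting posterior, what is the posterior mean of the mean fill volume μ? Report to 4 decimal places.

For Normal data with known variance σ², a Normal(μ₀, σ₀²) prior on μ is conjugate. Posterior precision = 1/σ₀² + n/σ²; posterior mean is the precision-weighted average of μ₀ and x̄.
n·x̄ = 14·327.45 = 4584.3.
σ₀² = 98.77² = 9755.5129, σ² = 68.99² = 4759.6201; σ² + n·σ₀² = 4759.6201 + 14·9755.5129 = 141336.8007.
Posterior mean = (μ₀/σ₀² + n·x̄/σ²)/(1/σ₀² + n/σ²) = (σ²·μ₀ + σ₀²·n·x̄)/(σ² + n·σ₀²) = (4759.6201·327.44 + 9755.5129·4584.3)/141336.8007 = 46280687.793014/141336.8007 = 327.4497.

327.4497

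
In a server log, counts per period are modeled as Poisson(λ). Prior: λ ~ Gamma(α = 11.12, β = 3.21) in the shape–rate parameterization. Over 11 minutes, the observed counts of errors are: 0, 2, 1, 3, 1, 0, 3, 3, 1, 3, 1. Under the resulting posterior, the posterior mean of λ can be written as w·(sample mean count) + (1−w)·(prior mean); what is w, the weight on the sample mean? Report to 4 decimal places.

0.7741

With a Gamma(shape α, rate β) prior, the Poisson likelihood is conjugate: the posterior is Gamma(α + ΣXᵢ, β + n).
Posterior mean = (α₀+S)/(β₀+n) = [n/(β₀+n)]·(S/n) + [β₀/(β₀+n)]·(α₀/β₀), so only n and β₀ enter the weight.
Weight on data w = n/(β₀+n) = 11/(3.21+11) = 11/14.21 = 0.7741.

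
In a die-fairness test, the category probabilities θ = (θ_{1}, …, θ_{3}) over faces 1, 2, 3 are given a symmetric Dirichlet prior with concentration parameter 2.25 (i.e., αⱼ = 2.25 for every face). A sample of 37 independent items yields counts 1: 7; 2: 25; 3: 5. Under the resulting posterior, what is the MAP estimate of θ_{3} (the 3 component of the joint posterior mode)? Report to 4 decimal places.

The Dirichlet prior is conjugate to the Multinomial likelihood: each posterior αⱼ = prior αⱼ + observed count nⱼ.
Posterior concentration: (9.25, 27.25, 7.25), total = 43.75.
Joint mode component: (α_{3}−1)/(Σα−K) = 6.25/40.75 = 0.1534.

0.1534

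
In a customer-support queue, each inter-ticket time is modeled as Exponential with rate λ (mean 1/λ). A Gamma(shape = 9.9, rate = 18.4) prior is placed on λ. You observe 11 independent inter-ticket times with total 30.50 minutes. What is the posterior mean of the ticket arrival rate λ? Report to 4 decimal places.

0.4274

With a Gamma(shape α, rate β) prior on the exponential rate λ, the posterior after n observations with total T = Σxᵢ is Gamma(α+n, β+T).
Posterior: Gamma(9.9+11, 18.4+30.50) = Gamma(20.9, 48.90).
Posterior mean of λ = α/β = 20.9/48.90 = 0.4274.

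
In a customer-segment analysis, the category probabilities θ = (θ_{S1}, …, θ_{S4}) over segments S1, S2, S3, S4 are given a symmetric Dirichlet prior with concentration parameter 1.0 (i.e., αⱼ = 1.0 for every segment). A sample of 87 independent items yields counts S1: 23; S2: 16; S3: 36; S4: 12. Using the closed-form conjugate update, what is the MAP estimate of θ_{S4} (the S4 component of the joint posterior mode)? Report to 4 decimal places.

0.1379

The Dirichlet prior is conjugate to the Multinomial likelihood: each posterior αⱼ = prior αⱼ + observed count nⱼ.
Posterior concentration: (24.0, 17.0, 37.0, 13.0), total = 91.0.
Joint mode component: (α_{S4}−1)/(Σα−K) = 12.0/87.0 = 0.1379.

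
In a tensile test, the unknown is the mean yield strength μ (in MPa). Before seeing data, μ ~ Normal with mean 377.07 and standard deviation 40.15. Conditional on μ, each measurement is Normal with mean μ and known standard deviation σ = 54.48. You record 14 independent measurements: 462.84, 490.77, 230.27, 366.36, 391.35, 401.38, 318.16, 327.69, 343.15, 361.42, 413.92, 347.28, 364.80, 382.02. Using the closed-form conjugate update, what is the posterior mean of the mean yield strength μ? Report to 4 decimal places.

For Normal data with known variance σ², a Normal(μ₀, σ₀²) prior on μ is conjugate. Posterior precision = 1/σ₀² + n/σ²; posterior mean is the precision-weighted average of μ₀ and x̄.
Σxᵢ = 462.84 + 490.77 + 230.27 + 366.36 + 391.35 + 401.38 + 318.16 + 327.69 + 343.15 + 361.42 + 413.92 + 347.28 + 364.80 + 382.02 = 5201.41, so n·x̄ = 5201.41.
σ₀² = 40.15² = 1612.0225, σ² = 54.48² = 2968.0704; σ² + n·σ₀² = 2968.0704 + 14·1612.0225 = 25536.3854.
Posterior mean = (μ₀/σ₀² + n·x̄/σ²)/(1/σ₀² + n/σ²) = (σ²·μ₀ + σ₀²·n·x̄)/(σ² + n·σ₀²) = (2968.0704·377.07 + 1612.0225·5201.41)/25536.3854 = 9503960.257453/25536.3854 = 372.1733.

372.1733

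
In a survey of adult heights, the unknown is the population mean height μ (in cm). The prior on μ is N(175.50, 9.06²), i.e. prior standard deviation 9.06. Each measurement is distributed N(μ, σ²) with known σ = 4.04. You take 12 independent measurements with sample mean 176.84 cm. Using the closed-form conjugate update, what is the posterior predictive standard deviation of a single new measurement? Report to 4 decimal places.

For Normal data with known variance σ², a Normal(μ₀, σ₀²) prior on μ is conjugate. Posterior precision = 1/σ₀² + n/σ²; posterior mean is the precision-weighted average of μ₀ and x̄.
σ₀² = 9.06² = 82.0836, σ² = 4.04² = 16.3216; σ² + n·σ₀² = 16.3216 + 12·82.0836 = 1001.3248.
Posterior precision = 1/σ₀² + n/σ² = 1/82.0836 + 12/16.3216 = (σ² + n·σ₀²)/(σ₀²σ²) = 1001.3248/(82.0836·16.3216); posterior variance σₙ² = σ₀²σ²/(σ² + n·σ₀²) = 82.0836·16.3216/1001.3248 = 1.337963.
Predictive variance for one new observation = σₙ² + σ² = 82.0836·16.3216/1001.3248 + 16.3216 = σ²·(σ₀² + 1001.3248)/1001.3248 = 16.3216·1083.4084/1001.3248 = 17.659563; SD = √(16.3216·1083.4084/1001.3248) = 4.2023.

4.2023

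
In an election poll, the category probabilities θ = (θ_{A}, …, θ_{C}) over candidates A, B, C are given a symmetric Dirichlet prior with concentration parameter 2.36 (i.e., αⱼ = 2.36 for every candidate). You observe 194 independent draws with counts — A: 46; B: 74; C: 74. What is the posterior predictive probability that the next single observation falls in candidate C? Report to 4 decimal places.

0.3797

The Dirichlet prior is conjugate to the Multinomial likelihood: each posterior αⱼ = prior αⱼ + observed count nⱼ.
Posterior concentration: (48.36, 76.36, 76.36), total = 201.08.
P(next = C | data) = α_{C}/Σα = 0.3797.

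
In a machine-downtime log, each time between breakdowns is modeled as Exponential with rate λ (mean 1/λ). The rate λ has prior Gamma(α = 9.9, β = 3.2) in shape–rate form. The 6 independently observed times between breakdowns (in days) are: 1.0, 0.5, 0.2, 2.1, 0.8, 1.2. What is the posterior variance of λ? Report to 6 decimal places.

0.196296

With a Gamma(shape α, rate β) prior on the exponential rate λ, the posterior after n observations with total T = Σxᵢ is Gamma(α+n, β+T).
Sum of observations T = 5.8 days; n = 6.
Posterior: Gamma(9.9+6, 3.2+5.8) = Gamma(15.9, 9.0).
Var = α/β² = 0.196296.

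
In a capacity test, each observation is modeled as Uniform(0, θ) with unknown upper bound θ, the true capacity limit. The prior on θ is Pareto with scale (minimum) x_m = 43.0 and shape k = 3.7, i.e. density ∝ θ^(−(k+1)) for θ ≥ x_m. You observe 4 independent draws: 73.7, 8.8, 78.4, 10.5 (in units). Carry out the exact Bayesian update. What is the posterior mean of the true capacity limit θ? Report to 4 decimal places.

A Pareto(scale x_m, shape k) prior on the upper bound θ of Uniform(0, θ) is conjugate: posterior is Pareto(max(x_m, max xᵢ), k + n).
Sample maximum = 78.4; prior scale x_m = 43.0 → posterior scale = max = 78.4.
Posterior shape = 3.7 + 4 = 7.7.
E[θ|data] = k·x_m/(k−1) = 7.7·78.4/6.7 = 90.1015.

90.1015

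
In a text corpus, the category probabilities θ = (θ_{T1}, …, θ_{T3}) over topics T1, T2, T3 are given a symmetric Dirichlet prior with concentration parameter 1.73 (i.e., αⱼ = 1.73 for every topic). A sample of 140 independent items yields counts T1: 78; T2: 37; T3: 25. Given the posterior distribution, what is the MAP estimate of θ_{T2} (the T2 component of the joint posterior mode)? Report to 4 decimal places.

0.2653

The Dirichlet prior is conjugate to the Multinomial likelihood: each posterior αⱼ = prior αⱼ + observed count nⱼ.
Posterior concentration: (79.73, 38.73, 26.73), total = 145.19.
Joint mode component: (α_{T2}−1)/(Σα−K) = 37.73/142.19 = 0.2653.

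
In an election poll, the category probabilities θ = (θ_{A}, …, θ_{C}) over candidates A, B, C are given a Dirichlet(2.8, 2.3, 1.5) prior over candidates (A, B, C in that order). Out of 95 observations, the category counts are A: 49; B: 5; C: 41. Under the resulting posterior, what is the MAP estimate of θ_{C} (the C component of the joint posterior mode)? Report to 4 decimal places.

0.4209

The Dirichlet prior is conjugate to the Multinomial likelihood: each posterior αⱼ = prior αⱼ + observed count nⱼ.
Posterior concentration: (51.8, 7.3, 42.5), total = 101.6.
Joint mode component: (α_{C}−1)/(Σα−K) = 41.5/98.6 = 0.4209.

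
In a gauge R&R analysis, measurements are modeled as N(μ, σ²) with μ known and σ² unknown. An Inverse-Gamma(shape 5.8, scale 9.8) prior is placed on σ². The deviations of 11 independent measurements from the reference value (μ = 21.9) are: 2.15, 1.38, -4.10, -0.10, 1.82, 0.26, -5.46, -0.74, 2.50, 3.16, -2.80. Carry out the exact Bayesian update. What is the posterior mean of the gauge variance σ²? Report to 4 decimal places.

4.8913

With known mean μ and an Inverse-Gamma(α, β) prior on σ², the Normal likelihood is conjugate: posterior is Inv-Gamma(α + n/2, β + Σ(xᵢ−μ)²/2).
Σ(xᵢ−μ)² = (2.15)² + (1.38)² + (-4.10)² + (-0.10)² + (1.82)² + (0.26)² + (-5.46)² + (-0.74)² + (2.50)² + (3.16)² + (-2.80)² = 81.1617.
Posterior: Inv-Gamma(5.8 + 11/2, 9.8 + 81.1617/2) = Inv-Gamma(11.30, 50.38085).
E[σ²|data] = β/(α−1) = 50.38085/10.30 = 4.8913.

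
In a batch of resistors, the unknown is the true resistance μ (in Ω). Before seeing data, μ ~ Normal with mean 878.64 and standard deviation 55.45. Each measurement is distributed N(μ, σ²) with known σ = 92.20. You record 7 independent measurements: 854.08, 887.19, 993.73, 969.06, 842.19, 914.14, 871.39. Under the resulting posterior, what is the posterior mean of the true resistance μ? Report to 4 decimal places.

897.2067

For Normal data with known variance σ², a Normal(μ₀, σ₀²) prior on μ is conjugate. Posterior precision = 1/σ₀² + n/σ²; posterior mean is the precision-weighted average of μ₀ and x̄.
Σxᵢ = 854.08 + 887.19 + 993.73 + 969.06 + 842.19 + 914.14 + 871.39 = 6331.78, so n·x̄ = 6331.78.
σ₀² = 55.45² = 3074.7025, σ² = 92.20² = 8500.84; σ² + n·σ₀² = 8500.84 + 7·3074.7025 = 30023.7575.
Posterior mean = (μ₀/σ₀² + n·x̄/σ²)/(1/σ₀² + n/σ²) = (σ²·μ₀ + σ₀²·n·x̄)/(σ² + n·σ₀²) = (8500.84·878.64 + 3074.7025·6331.78)/30023.7575 = 26937517.85305/30023.7575 = 897.2067.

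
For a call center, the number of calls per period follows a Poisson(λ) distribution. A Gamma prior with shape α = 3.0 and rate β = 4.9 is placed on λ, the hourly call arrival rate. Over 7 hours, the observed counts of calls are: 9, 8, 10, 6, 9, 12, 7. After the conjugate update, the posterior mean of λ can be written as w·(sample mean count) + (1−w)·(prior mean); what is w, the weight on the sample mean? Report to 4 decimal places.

With a Gamma(shape α, rate β) prior, the Poisson likelihood is conjugate: the posterior is Gamma(α + ΣXᵢ, β + n).
Posterior mean = (α₀+S)/(β₀+n) = [n/(β₀+n)]·(S/n) + [β₀/(β₀+n)]·(α₀/β₀), so only n and β₀ enter the weight.
Weight on data w = n/(β₀+n) = 7/(4.9+7) = 7/11.9 = 0.5882.

0.5882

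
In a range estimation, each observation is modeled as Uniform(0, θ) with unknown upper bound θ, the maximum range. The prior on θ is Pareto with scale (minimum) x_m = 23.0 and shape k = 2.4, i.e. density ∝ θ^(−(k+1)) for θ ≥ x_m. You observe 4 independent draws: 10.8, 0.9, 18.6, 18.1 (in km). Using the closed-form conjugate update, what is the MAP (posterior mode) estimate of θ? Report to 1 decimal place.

23.0

A Pareto(scale x_m, shape k) prior on the upper bound θ of Uniform(0, θ) is conjugate: posterior is Pareto(max(x_m, max xᵢ), k + n).
Sample maximum = 18.6; prior scale x_m = 23.0 → posterior scale = max = 23.0.
Posterior shape = 2.4 + 4 = 6.4.
The Pareto density is decreasing on [x_m, ∞), so the mode is x_m = 23.0.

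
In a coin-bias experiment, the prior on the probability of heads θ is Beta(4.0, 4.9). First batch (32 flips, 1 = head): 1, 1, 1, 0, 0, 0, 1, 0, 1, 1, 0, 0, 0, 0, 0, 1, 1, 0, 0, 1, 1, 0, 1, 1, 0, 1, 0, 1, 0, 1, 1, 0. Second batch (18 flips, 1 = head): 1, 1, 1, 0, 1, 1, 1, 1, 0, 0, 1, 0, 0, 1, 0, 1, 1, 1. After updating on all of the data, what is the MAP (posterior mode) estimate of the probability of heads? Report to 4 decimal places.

0.5448

The Beta prior is conjugate to a Binomial/Bernoulli likelihood; the update adds successes to α and failures to β.
After batch 1: Beta(4.0+16, 4.9+16) = Beta(20.0, 20.9).
After batch 2: Beta(20.0+12, 20.9+6) = Beta(32.0, 26.9).
Mode of Beta(a,b) for a,b>1 is (a−1)/(a+b−2) = 31.0/56.9 = 0.5448.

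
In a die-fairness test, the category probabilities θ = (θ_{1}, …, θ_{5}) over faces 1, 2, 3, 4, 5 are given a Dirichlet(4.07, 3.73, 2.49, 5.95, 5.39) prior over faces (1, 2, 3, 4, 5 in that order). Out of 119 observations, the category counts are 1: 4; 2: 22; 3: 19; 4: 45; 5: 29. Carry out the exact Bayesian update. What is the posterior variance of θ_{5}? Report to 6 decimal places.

The Dirichlet prior is conjugate to the Multinomial likelihood: each posterior αⱼ = prior αⱼ + observed count nⱼ.
Posterior concentration: (8.07, 25.73, 21.49, 50.95, 34.39), total = 140.63.
Var[θ_j] = α_j(Σα−α_j)/((Σα)²(Σα+1)) = 34.39·106.24/(140.63²·141.63) = 0.001304.

0.001304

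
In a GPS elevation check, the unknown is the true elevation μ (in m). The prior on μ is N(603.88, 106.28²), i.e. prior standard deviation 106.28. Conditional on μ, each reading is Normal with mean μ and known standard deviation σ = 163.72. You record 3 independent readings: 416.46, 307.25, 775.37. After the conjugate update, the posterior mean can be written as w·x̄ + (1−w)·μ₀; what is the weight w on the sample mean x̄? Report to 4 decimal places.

0.5583

For Normal data with known variance σ², a Normal(μ₀, σ₀²) prior on μ is conjugate. Posterior precision = 1/σ₀² + n/σ²; posterior mean is the precision-weighted average of μ₀ and x̄.
σ₀² = 106.28² = 11295.4384, σ² = 163.72² = 26804.2384. Prior precision 1/σ₀² = 1/11295.4384; data precision n/σ² = 3/26804.2384.
w = (n/σ²)/(1/σ₀² + n/σ²) = n·σ₀²/(σ² + n·σ₀²) = 3·11295.4384/(26804.2384 + 3·11295.4384) = 33886.3152/60690.5536 = 0.5583.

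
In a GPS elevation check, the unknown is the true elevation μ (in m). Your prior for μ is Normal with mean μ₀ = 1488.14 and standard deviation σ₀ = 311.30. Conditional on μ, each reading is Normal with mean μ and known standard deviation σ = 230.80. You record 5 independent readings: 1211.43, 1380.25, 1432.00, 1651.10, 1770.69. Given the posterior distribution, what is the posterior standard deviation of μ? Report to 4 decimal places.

For Normal data with known variance σ², a Normal(μ₀, σ₀²) prior on μ is conjugate. Posterior precision = 1/σ₀² + n/σ²; posterior mean is the precision-weighted average of μ₀ and x̄.
σ₀² = 311.30² = 96907.69, σ² = 230.80² = 53268.64; σ² + n·σ₀² = 53268.64 + 5·96907.69 = 537807.09.
Posterior precision = 1/σ₀² + n/σ² = 1/96907.69 + 5/53268.64 = (σ² + n·σ₀²)/(σ₀²σ²) = 537807.09/(96907.69·53268.64); posterior variance σₙ² = σ₀²σ²/(σ² + n·σ₀²) = 96907.69·53268.64/537807.09 = 9598.499067.
Posterior SD = √σₙ² = √(96907.69·53268.64/537807.09) = 97.9719.

97.9719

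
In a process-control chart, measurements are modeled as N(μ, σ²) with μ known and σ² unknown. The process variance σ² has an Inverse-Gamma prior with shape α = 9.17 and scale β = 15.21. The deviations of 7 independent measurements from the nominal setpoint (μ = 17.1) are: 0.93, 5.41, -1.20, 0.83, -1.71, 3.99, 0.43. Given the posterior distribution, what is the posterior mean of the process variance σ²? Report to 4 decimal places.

3.5009

With known mean μ and an Inverse-Gamma(α, β) prior on σ², the Normal likelihood is conjugate: posterior is Inv-Gamma(α + n/2, β + Σ(xᵢ−μ)²/2).
Σ(xᵢ−μ)² = (0.93)² + (5.41)² + (-1.20)² + (0.83)² + (-1.71)² + (3.99)² + (0.43)² = 51.2910.
Posterior: Inv-Gamma(9.17 + 7/2, 15.21 + 51.2910/2) = Inv-Gamma(12.67, 40.85550).
E[σ²|data] = β/(α−1) = 40.85550/11.67 = 3.5009.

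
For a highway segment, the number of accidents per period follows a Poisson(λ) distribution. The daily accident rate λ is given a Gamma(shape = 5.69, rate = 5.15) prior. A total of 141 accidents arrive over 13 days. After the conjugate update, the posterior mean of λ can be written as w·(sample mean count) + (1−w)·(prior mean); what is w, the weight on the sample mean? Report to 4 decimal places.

With a Gamma(shape α, rate β) prior, the Poisson likelihood is conjugate: the posterior is Gamma(α + ΣXᵢ, β + n).
Posterior mean = (α₀+S)/(β₀+n) = [n/(β₀+n)]·(S/n) + [β₀/(β₀+n)]·(α₀/β₀), so only n and β₀ enter the weight.
Weight on data w = n/(β₀+n) = 13/(5.15+13) = 13/18.15 = 0.7163.

0.7163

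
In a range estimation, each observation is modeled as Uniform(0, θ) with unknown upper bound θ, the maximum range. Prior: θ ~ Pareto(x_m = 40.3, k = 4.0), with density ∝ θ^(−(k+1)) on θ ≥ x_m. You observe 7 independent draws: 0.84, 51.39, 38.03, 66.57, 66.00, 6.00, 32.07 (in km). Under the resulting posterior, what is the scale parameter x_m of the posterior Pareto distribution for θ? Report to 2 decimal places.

A Pareto(scale x_m, shape k) prior on the upper bound θ of Uniform(0, θ) is conjugate: posterior is Pareto(max(x_m, max xᵢ), k + n).
Sample maximum = 66.57; prior scale x_m = 40.3 → posterior scale = max = 66.57.
Posterior shape = 4.0 + 7 = 11.0.
Posterior scale x_m = 66.57.

66.57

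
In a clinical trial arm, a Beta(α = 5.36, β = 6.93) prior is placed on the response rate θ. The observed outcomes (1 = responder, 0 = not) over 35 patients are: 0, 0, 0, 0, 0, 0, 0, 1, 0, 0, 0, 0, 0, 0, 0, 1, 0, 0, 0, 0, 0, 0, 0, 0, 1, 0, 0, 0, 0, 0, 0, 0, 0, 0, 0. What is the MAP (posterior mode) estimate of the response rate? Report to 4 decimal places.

The Beta prior is conjugate to a Binomial/Bernoulli likelihood; the update adds successes to α and failures to β.
Posterior: Beta(α+k, β+n−k) = Beta(5.36+3, 6.93+32) = Beta(8.36, 38.93).
Mode of Beta(a,b) for a,b>1 is (a−1)/(a+b−2) = 7.36/45.29 = 0.1625.

0.1625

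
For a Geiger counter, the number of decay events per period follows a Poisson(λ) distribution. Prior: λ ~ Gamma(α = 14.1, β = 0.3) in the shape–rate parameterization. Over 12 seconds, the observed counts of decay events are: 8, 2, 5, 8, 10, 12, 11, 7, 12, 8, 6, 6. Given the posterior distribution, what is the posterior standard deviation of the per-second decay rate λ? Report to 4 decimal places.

With a Gamma(shape α, rate β) prior, the Poisson likelihood is conjugate: the posterior is Gamma(α + ΣXᵢ, β + n).
Sum of counts S = 95 over n = 12 seconds.
Posterior: Gamma(α+S, β+n) = Gamma(14.1+95, 0.3+12) = Gamma(109.1, 12.3).
SD = √α/β = √109.1/12.3 = 0.8492.

0.8492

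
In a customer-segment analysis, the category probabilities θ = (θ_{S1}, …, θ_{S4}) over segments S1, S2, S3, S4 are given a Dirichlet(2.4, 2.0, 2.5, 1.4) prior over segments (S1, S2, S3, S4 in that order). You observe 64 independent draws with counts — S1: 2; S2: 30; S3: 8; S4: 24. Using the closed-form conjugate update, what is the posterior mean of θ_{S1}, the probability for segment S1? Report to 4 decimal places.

0.0609

The Dirichlet prior is conjugate to the Multinomial likelihood: each posterior αⱼ = prior αⱼ + observed count nⱼ.
Posterior concentration: (4.4, 32.0, 10.5, 25.4), total = 72.3.
E[θ_{S1}|data] = α_{S1}/Σα = 4.4/72.3 = 0.0609.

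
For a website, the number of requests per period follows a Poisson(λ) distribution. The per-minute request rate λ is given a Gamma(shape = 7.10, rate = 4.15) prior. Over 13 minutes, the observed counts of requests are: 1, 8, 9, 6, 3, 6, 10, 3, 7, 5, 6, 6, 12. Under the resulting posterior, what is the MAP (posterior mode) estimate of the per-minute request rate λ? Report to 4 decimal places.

With a Gamma(shape α, rate β) prior, the Poisson likelihood is conjugate: the posterior is Gamma(α + ΣXᵢ, β + n).
Sum of counts S = 82 over n = 13 minutes.
Posterior: Gamma(α+S, β+n) = Gamma(7.10+82, 4.15+13) = Gamma(89.10, 17.15).
Mode of Gamma(α,β) for α≥1 is (α−1)/β = 88.10/17.15 = 5.1370.

5.1370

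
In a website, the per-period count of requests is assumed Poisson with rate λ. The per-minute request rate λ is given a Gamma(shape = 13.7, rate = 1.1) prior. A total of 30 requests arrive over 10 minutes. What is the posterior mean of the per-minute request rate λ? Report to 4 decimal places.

3.9369

With a Gamma(shape α, rate β) prior, the Poisson likelihood is conjugate: the posterior is Gamma(α + ΣXᵢ, β + n).
Posterior: Gamma(α+S, β+n) = Gamma(13.7+30, 1.1+10) = Gamma(43.7, 11.1).
Posterior mean = α/β = 43.7/11.1 = 3.9369.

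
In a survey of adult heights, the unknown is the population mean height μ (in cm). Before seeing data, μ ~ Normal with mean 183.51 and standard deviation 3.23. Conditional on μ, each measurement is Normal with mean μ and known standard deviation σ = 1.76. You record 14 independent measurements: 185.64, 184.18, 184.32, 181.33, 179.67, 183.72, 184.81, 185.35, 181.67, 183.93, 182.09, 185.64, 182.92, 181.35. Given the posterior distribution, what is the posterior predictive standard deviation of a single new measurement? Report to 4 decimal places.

For Normal data with known variance σ², a Normal(μ₀, σ₀²) prior on μ is conjugate. Posterior precision = 1/σ₀² + n/σ²; posterior mean is the precision-weighted average of μ₀ and x̄.
σ₀² = 3.23² = 10.4329, σ² = 1.76² = 3.0976; σ² + n·σ₀² = 3.0976 + 14·10.4329 = 149.1582.
Posterior precision = 1/σ₀² + n/σ² = 1/10.4329 + 14/3.0976 = (σ² + n·σ₀²)/(σ₀²σ²) = 149.1582/(10.4329·3.0976); posterior variance σₙ² = σ₀²σ²/(σ² + n·σ₀²) = 10.4329·3.0976/149.1582 = 0.216662.
Predictive variance for one new observation = σₙ² + σ² = 10.4329·3.0976/149.1582 + 3.0976 = σ²·(σ₀² + 149.1582)/149.1582 = 3.0976·159.5911/149.1582 = 3.314262; SD = √(3.0976·159.5911/149.1582) = 1.8205.

1.8205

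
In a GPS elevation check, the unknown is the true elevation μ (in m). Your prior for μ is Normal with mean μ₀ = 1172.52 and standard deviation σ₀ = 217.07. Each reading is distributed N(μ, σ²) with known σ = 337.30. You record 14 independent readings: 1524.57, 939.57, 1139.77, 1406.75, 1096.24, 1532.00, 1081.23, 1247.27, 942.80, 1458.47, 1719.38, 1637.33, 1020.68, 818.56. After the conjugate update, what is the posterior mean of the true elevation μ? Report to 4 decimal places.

1242.5397

For Normal data with known variance σ², a Normal(μ₀, σ₀²) prior on μ is conjugate. Posterior precision = 1/σ₀² + n/σ²; posterior mean is the precision-weighted average of μ₀ and x̄.
Σxᵢ = 1524.57 + 939.57 + 1139.77 + 1406.75 + 1096.24 + 1532.00 + 1081.23 + 1247.27 + 942.80 + 1458.47 + 1719.38 + 1637.33 + 1020.68 + 818.56 = 17564.62, so n·x̄ = 17564.62.
σ₀² = 217.07² = 47119.3849, σ² = 337.30² = 113771.29; σ² + n·σ₀² = 113771.29 + 14·47119.3849 = 773442.6786.
Posterior mean = (μ₀/σ₀² + n·x̄/σ²)/(1/σ₀² + n/σ²) = (σ²·μ₀ + σ₀²·n·x̄)/(σ² + n·σ₀²) = (113771.29·1172.52 + 47119.3849·17564.62)/773442.6786 = 961033203.353038/773442.6786 = 1242.5397.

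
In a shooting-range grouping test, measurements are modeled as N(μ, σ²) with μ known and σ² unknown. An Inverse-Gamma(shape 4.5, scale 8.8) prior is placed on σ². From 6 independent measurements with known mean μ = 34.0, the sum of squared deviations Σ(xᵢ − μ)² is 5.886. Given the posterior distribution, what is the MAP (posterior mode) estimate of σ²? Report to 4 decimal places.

With known mean μ and an Inverse-Gamma(α, β) prior on σ², the Normal likelihood is conjugate: posterior is Inv-Gamma(α + n/2, β + Σ(xᵢ−μ)²/2).
Posterior: Inv-Gamma(4.5 + 6/2, 8.8 + 5.886/2) = Inv-Gamma(7.50, 11.7430).
Mode = β/(α+1) = 11.7430/8.50 = 1.3815.

1.3815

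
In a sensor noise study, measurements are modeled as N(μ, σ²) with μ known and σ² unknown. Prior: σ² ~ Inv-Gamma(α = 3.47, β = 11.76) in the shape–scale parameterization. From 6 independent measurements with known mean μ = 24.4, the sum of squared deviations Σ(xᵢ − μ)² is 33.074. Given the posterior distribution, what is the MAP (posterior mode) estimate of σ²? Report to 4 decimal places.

3.7881

With known mean μ and an Inverse-Gamma(α, β) prior on σ², the Normal likelihood is conjugate: posterior is Inv-Gamma(α + n/2, β + Σ(xᵢ−μ)²/2).
Posterior: Inv-Gamma(3.47 + 6/2, 11.76 + 33.074/2) = Inv-Gamma(6.47, 28.2970).
Mode = β/(α+1) = 28.2970/7.47 = 3.7881.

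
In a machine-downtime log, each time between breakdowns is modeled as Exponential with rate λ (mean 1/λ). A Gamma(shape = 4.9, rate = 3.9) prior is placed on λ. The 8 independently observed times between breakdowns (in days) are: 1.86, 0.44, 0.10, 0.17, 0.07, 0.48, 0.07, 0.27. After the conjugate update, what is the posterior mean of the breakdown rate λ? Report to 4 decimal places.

1.7527

With a Gamma(shape α, rate β) prior on the exponential rate λ, the posterior after n observations with total T = Σxᵢ is Gamma(α+n, β+T).
Sum of observations T = 3.46 days; n = 8.
Posterior: Gamma(4.9+8, 3.9+3.46) = Gamma(12.9, 7.36).
Posterior mean of λ = α/β = 12.9/7.36 = 1.7527.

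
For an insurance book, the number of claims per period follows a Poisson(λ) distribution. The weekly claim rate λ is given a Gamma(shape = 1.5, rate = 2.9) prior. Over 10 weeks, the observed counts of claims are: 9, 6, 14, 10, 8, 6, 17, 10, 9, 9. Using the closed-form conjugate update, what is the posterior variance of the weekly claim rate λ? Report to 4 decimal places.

With a Gamma(shape α, rate β) prior, the Poisson likelihood is conjugate: the posterior is Gamma(α + ΣXᵢ, β + n).
Sum of counts S = 98 over n = 10 weeks.
Posterior: Gamma(α+S, β+n) = Gamma(1.5+98, 2.9+10) = Gamma(99.5, 12.9).
Var = α/β² = 99.5/12.9² = 0.5979.

0.5979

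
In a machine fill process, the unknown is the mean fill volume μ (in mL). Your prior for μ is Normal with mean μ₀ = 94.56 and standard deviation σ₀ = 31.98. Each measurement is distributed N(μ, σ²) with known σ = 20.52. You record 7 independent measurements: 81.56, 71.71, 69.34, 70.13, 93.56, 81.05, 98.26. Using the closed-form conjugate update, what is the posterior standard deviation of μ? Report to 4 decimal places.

7.5373

For Normal data with known variance σ², a Normal(μ₀, σ₀²) prior on μ is conjugate. Posterior precision = 1/σ₀² + n/σ²; posterior mean is the precision-weighted average of μ₀ and x̄.
σ₀² = 31.98² = 1022.7204, σ² = 20.52² = 421.0704; σ² + n·σ₀² = 421.0704 + 7·1022.7204 = 7580.1132.
Posterior precision = 1/σ₀² + n/σ² = 1/1022.7204 + 7/421.0704 = (σ² + n·σ₀²)/(σ₀²σ²) = 7580.1132/(1022.7204·421.0704); posterior variance σₙ² = σ₀²σ²/(σ² + n·σ₀²) = 1022.7204·421.0704/7580.1132 = 56.811459.
Posterior SD = √σₙ² = √(1022.7204·421.0704/7580.1132) = 7.5373.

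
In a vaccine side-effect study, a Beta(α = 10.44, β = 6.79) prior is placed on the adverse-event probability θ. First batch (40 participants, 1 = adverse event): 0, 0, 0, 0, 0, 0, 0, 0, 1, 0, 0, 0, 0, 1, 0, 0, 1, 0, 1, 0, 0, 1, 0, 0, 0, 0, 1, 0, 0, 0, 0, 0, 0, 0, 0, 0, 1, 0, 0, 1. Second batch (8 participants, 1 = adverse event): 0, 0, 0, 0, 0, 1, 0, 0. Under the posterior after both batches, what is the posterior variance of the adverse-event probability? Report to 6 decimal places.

The Beta prior is conjugate to a Binomial/Bernoulli likelihood; the update adds successes to α and failures to β.
After batch 1: Beta(10.44+8, 6.79+32) = Beta(18.44, 38.79).
After batch 2: Beta(18.44+1, 38.79+7) = Beta(19.44, 45.79).
Var = αβ/((α+β)²(α+β+1)) = 19.44·45.79/(65.23²·66.23) = 0.003159.

0.003159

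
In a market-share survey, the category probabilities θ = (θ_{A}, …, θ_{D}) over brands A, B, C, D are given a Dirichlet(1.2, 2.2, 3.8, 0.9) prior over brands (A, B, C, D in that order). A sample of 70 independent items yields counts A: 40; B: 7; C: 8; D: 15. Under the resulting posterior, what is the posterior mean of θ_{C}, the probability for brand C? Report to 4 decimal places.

0.1511

The Dirichlet prior is conjugate to the Multinomial likelihood: each posterior αⱼ = prior αⱼ + observed count nⱼ.
Posterior concentration: (41.2, 9.2, 11.8, 15.9), total = 78.1.
E[θ_{C}|data] = α_{C}/Σα = 11.8/78.1 = 0.1511.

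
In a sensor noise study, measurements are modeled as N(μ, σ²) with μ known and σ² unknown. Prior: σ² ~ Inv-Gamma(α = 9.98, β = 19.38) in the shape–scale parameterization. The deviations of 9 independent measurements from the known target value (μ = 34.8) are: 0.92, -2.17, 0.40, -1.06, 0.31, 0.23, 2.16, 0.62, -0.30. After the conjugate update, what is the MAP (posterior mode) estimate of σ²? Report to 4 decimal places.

1.6437

With known mean μ and an Inverse-Gamma(α, β) prior on σ², the Normal likelihood is conjugate: posterior is Inv-Gamma(α + n/2, β + Σ(xᵢ−μ)²/2).
Σ(xᵢ−μ)² = (0.92)² + (-2.17)² + (0.40)² + (-1.06)² + (0.31)² + (0.23)² + (2.16)² + (0.62)² + (-0.30)² = 12.1279.
Posterior: Inv-Gamma(9.98 + 9/2, 19.38 + 12.1279/2) = Inv-Gamma(14.48, 25.44395).
Mode = β/(α+1) = 25.44395/15.48 = 1.6437.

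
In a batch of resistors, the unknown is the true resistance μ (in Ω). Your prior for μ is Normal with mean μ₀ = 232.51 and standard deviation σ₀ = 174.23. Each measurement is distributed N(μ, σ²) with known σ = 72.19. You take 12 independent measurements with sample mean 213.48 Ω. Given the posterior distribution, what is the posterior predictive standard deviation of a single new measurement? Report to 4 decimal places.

75.0970

For Normal data with known variance σ², a Normal(μ₀, σ₀²) prior on μ is conjugate. Posterior precision = 1/σ₀² + n/σ²; posterior mean is the precision-weighted average of μ₀ and x̄.
σ₀² = 174.23² = 30356.0929, σ² = 72.19² = 5211.3961; σ² + n·σ₀² = 5211.3961 + 12·30356.0929 = 369484.5109.
Posterior precision = 1/σ₀² + n/σ² = 1/30356.0929 + 12/5211.3961 = (σ² + n·σ₀²)/(σ₀²σ²) = 369484.5109/(30356.0929·5211.3961); posterior variance σₙ² = σ₀²σ²/(σ² + n·σ₀²) = 30356.0929·5211.3961/369484.5109 = 428.157662.
Predictive variance for one new observation = σₙ² + σ² = 30356.0929·5211.3961/369484.5109 + 5211.3961 = σ²·(σ₀² + 369484.5109)/369484.5109 = 5211.3961·399840.6038/369484.5109 = 5639.553762; SD = √(5211.3961·399840.6038/369484.5109) = 75.0970.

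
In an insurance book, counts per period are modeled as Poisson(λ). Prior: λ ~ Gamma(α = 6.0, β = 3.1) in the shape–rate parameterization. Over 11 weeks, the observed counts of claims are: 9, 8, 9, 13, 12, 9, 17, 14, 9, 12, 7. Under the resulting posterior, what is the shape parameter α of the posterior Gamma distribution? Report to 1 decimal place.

125.0

With a Gamma(shape α, rate β) prior, the Poisson likelihood is conjugate: the posterior is Gamma(α + ΣXᵢ, β + n).
Sum of counts S = 119 over n = 11 weeks.
Posterior: Gamma(α+S, β+n) = Gamma(6.0+119, 3.1+11) = Gamma(125.0, 14.1).
Posterior α = 125.0.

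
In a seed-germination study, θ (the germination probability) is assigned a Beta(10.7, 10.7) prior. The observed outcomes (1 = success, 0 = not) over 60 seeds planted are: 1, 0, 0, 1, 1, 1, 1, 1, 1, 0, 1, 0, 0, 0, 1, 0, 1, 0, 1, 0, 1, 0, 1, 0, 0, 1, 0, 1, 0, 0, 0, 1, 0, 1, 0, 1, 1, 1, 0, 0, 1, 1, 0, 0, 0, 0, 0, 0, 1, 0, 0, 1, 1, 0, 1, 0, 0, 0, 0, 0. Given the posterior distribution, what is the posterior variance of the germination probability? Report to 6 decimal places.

0.003005

The Beta prior is conjugate to a Binomial/Bernoulli likelihood; the update adds successes to α and failures to β.
Posterior: Beta(α+k, β+n−k) = Beta(10.7+26, 10.7+34) = Beta(36.7, 44.7).
Var = αβ/((α+β)²(α+β+1)) = 36.7·44.7/(81.4²·82.4) = 0.003005.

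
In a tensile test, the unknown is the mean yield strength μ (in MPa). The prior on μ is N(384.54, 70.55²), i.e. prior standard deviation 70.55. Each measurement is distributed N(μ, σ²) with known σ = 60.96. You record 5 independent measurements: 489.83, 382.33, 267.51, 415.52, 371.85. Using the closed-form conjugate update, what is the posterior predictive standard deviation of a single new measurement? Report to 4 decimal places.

66.0514

For Normal data with known variance σ², a Normal(μ₀, σ₀²) prior on μ is conjugate. Posterior precision = 1/σ₀² + n/σ²; posterior mean is the precision-weighted average of μ₀ and x̄.
σ₀² = 70.55² = 4977.3025, σ² = 60.96² = 3716.1216; σ² + n·σ₀² = 3716.1216 + 5·4977.3025 = 28602.6341.
Posterior precision = 1/σ₀² + n/σ² = 1/4977.3025 + 5/3716.1216 = (σ² + n·σ₀²)/(σ₀²σ²) = 28602.6341/(4977.3025·3716.1216); posterior variance σₙ² = σ₀²σ²/(σ² + n·σ₀²) = 4977.3025·3716.1216/28602.6341 = 646.662866.
Predictive variance for one new observation = σₙ² + σ² = 4977.3025·3716.1216/28602.6341 + 3716.1216 = σ²·(σ₀² + 28602.6341)/28602.6341 = 3716.1216·33579.9366/28602.6341 = 4362.784466; SD = √(3716.1216·33579.9366/28602.6341) = 66.0514.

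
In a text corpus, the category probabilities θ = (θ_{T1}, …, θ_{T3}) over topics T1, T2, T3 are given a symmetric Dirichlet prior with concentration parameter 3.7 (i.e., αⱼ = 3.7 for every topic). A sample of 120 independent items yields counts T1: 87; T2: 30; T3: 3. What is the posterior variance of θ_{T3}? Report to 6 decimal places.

0.000367

The Dirichlet prior is conjugate to the Multinomial likelihood: each posterior αⱼ = prior αⱼ + observed count nⱼ.
Posterior concentration: (90.7, 33.7, 6.7), total = 131.1.
Var[θ_j] = α_j(Σα−α_j)/((Σα)²(Σα+1)) = 6.7·124.4/(131.1²·132.1) = 0.000367.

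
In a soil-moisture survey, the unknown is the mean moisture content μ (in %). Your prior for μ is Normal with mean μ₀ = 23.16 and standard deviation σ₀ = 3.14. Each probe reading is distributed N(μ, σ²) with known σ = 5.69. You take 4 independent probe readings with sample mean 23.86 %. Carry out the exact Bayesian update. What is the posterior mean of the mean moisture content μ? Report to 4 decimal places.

23.5444

For Normal data with known variance σ², a Normal(μ₀, σ₀²) prior on μ is conjugate. Posterior precision = 1/σ₀² + n/σ²; posterior mean is the precision-weighted average of μ₀ and x̄.
n·x̄ = 4·23.86 = 95.44.
σ₀² = 3.14² = 9.8596, σ² = 5.69² = 32.3761; σ² + n·σ₀² = 32.3761 + 4·9.8596 = 71.8145.
Posterior mean = (μ₀/σ₀² + n·x̄/σ²)/(1/σ₀² + n/σ²) = (σ²·μ₀ + σ₀²·n·x̄)/(σ² + n·σ₀²) = (32.3761·23.16 + 9.8596·95.44)/71.8145 = 1690.8307/71.8145 = 23.5444.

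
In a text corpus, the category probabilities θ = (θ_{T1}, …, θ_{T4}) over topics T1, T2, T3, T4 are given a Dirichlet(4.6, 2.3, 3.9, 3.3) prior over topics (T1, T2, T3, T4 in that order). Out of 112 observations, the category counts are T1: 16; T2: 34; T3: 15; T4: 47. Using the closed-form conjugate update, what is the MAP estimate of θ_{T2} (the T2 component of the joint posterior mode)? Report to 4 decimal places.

The Dirichlet prior is conjugate to the Multinomial likelihood: each posterior αⱼ = prior αⱼ + observed count nⱼ.
Posterior concentration: (20.6, 36.3, 18.9, 50.3), total = 126.1.
Joint mode component: (α_{T2}−1)/(Σα−K) = 35.3/122.1 = 0.2891.

0.2891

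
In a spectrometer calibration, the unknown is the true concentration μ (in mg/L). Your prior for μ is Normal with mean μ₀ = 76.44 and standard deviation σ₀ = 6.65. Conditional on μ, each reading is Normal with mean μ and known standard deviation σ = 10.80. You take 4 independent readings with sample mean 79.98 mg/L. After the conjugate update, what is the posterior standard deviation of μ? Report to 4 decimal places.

4.1920

For Normal data with known variance σ², a Normal(μ₀, σ₀²) prior on μ is conjugate. Posterior precision = 1/σ₀² + n/σ²; posterior mean is the precision-weighted average of μ₀ and x̄.
σ₀² = 6.65² = 44.2225, σ² = 10.80² = 116.64; σ² + n·σ₀² = 116.64 + 4·44.2225 = 293.53.
Posterior precision = 1/σ₀² + n/σ² = 1/44.2225 + 4/116.64 = (σ² + n·σ₀²)/(σ₀²σ²) = 293.53/(44.2225·116.64); posterior variance σₙ² = σ₀²σ²/(σ² + n·σ₀²) = 44.2225·116.64/293.53 = 17.572692.
Posterior SD = √σₙ² = √(44.2225·116.64/293.53) = 4.1920.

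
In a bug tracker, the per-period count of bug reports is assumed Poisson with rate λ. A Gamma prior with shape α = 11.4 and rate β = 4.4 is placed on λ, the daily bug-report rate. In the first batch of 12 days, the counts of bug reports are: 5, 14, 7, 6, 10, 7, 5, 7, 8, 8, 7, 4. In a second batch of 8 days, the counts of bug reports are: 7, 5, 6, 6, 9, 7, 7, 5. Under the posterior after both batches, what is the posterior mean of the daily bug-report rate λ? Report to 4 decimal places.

6.2049

With a Gamma(shape α, rate β) prior, the Poisson likelihood is conjugate: the posterior is Gamma(α + ΣXᵢ, β + n).
Batch 1: sum of counts S = 88 over n = 12 days.
After batch 1: Gamma(α+S, β+n) = Gamma(11.4+88, 4.4+12) = Gamma(99.4, 16.4).
Batch 2: sum of counts S = 52 over n = 8 days.
After batch 2: Gamma(α+S, β+n) = Gamma(99.4+52, 16.4+8) = Gamma(151.4, 24.4).
Posterior mean = α/β = 151.4/24.4 = 6.2049.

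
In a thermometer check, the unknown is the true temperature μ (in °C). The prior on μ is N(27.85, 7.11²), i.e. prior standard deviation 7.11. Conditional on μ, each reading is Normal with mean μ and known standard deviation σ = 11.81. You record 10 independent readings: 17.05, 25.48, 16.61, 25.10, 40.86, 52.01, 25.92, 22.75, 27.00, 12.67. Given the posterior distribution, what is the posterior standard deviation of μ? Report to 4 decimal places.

3.3063

For Normal data with known variance σ², a Normal(μ₀, σ₀²) prior on μ is conjugate. Posterior precision = 1/σ₀² + n/σ²; posterior mean is the precision-weighted average of μ₀ and x̄.
σ₀² = 7.11² = 50.5521, σ² = 11.81² = 139.4761; σ² + n·σ₀² = 139.4761 + 10·50.5521 = 644.9971.
Posterior precision = 1/σ₀² + n/σ² = 1/50.5521 + 10/139.4761 = (σ² + n·σ₀²)/(σ₀²σ²) = 644.9971/(50.5521·139.4761); posterior variance σₙ² = σ₀²σ²/(σ² + n·σ₀²) = 50.5521·139.4761/644.9971 = 10.931537.
Posterior SD = √σₙ² = √(50.5521·139.4761/644.9971) = 3.3063.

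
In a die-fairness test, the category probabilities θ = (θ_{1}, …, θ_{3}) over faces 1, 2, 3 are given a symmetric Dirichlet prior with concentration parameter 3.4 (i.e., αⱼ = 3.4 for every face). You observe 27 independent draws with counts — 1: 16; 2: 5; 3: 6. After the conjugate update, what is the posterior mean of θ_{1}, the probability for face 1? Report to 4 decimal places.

0.5215

The Dirichlet prior is conjugate to the Multinomial likelihood: each posterior αⱼ = prior αⱼ + observed count nⱼ.
Posterior concentration: (19.4, 8.4, 9.4), total = 37.2.
E[θ_{1}|data] = α_{1}/Σα = 19.4/37.2 = 0.5215.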